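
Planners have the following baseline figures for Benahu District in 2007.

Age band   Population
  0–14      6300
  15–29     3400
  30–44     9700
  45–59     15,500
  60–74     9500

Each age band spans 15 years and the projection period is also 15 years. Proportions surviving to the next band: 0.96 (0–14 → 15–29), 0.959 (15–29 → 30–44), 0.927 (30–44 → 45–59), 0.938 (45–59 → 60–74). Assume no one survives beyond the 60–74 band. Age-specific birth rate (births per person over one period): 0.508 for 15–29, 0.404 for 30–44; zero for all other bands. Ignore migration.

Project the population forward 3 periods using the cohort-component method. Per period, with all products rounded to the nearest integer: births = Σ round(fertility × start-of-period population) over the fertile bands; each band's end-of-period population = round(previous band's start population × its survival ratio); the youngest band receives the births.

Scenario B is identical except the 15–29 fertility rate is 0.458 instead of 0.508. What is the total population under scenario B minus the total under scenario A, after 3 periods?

After projecting period 1:
Births: 3400 * 0.508 = 1727  |  9700 * 0.404 = 3919 → 5646
15–29: 6300 * 0.96 = 6048
30–44: 3400 * 0.959 = 3261
45–59: 9700 * 0.927 = 8992
60–74: 15500 * 0.938 = 14539
Giving 5646 / 6048 / 3261 / 8992 / 14539.
After projecting period 2:
Births: 6048 * 0.508 = 3072  |  3261 * 0.404 = 1317 → 4389
15–29: 5646 * 0.96 = 5420
30–44: 6048 * 0.959 = 5800
45–59: 3261 * 0.927 = 3023
60–74: 8992 * 0.938 = 8434
Giving 4389 / 5420 / 5800 / 3023 / 8434.
After projecting period 3:
Births: 5420 * 0.508 = 2753  |  5800 * 0.404 = 2343 → 5096
15–29: 4389 * 0.96 = 4213
30–44: 5420 * 0.959 = 5198
45–59: 5800 * 0.927 = 5377
60–74: 3023 * 0.938 = 2836
Giving 5096 / 4213 / 5198 / 5377 / 2836.
Scenario A total after 3 periods: 22720
Scenario B projection —
After projecting period 1:
Births: 3400 * 0.458 = 1557  |  9700 * 0.404 = 3919 → 5476
15–29: 6300 * 0.96 = 6048
30–44: 3400 * 0.959 = 3261
45–59: 9700 * 0.927 = 8992
60–74: 15500 * 0.938 = 14539
Giving 5476 / 6048 / 3261 / 8992 / 14539.
After projecting period 2:
Births: 6048 * 0.458 = 2770  |  3261 * 0.404 = 1317 → 4087
15–29: 5476 * 0.96 = 5257
30–44: 6048 * 0.959 = 5800
45–59: 3261 * 0.927 = 3023
60–74: 8992 * 0.938 = 8434
Giving 4087 / 5257 / 5800 / 3023 / 8434.
After projecting period 3:
Births: 5257 * 0.458 = 2408  |  5800 * 0.404 = 2343 → 4751
15–29: 4087 * 0.96 = 3924
30–44: 5257 * 0.959 = 5041
45–59: 5800 * 0.927 = 5377
60–74: 3023 * 0.938 = 2836
Giving 4751 / 3924 / 5041 / 5377 / 2836.
Scenario B total after 3 periods: 21929
Difference B − A = 21929 − 22720 = -791

-791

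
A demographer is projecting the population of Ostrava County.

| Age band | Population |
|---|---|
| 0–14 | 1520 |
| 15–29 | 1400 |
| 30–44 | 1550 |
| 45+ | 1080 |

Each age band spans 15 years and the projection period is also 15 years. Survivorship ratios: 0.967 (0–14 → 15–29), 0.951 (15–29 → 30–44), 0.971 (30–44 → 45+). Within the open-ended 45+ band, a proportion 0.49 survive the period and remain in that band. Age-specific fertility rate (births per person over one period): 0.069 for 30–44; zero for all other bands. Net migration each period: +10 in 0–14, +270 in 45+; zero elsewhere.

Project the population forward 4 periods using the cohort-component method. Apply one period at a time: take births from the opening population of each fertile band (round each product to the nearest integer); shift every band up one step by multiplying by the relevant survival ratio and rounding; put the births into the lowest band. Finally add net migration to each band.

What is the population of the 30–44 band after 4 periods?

After projecting period 1:
Births: 1550 × 0.069 = 107
15–29: 1520 × 0.967 = 1470
30–44: 1400 × 0.951 = 1331
45+: 1550 × 0.971 + 1080 × 0.49 = 1505 + 529 = 2034
Net migration: 0–14 + 10 → 117; 45+ + 270 → 2304
Population now: 0–14=117, 15–29=1470, 30–44=1331, 45+=2304
After projecting period 2:
Births: 1331 × 0.069 = 92
15–29: 117 × 0.967 = 113
30–44: 1470 × 0.951 = 1398
45+: 1331 × 0.971 + 2304 × 0.49 = 1292 + 1129 = 2421
Net migration: 0–14 + 10 → 102; 45+ + 270 → 2691
Population now: 0–14=102, 15–29=113, 30–44=1398, 45+=2691
After projecting period 3:
Births: 1398 × 0.069 = 96
15–29: 102 × 0.967 = 99
30–44: 113 × 0.951 = 107
45+: 1398 × 0.971 + 2691 × 0.49 = 1357 + 1319 = 2676
Net migration: 0–14 + 10 → 106; 45+ + 270 → 2946
Population now: 0–14=106, 15–29=99, 30–44=107, 45+=2946
After projecting period 4:
Births: 107 × 0.069 = 7
15–29: 106 × 0.967 = 103
30–44: 99 × 0.951 = 94
45+: 107 × 0.971 + 2946 × 0.49 = 104 + 1444 = 1548
Net migration: 0–14 + 10 → 17; 45+ + 270 → 1818
Population now: 0–14=17, 15–29=103, 30–44=94, 45+=1818

94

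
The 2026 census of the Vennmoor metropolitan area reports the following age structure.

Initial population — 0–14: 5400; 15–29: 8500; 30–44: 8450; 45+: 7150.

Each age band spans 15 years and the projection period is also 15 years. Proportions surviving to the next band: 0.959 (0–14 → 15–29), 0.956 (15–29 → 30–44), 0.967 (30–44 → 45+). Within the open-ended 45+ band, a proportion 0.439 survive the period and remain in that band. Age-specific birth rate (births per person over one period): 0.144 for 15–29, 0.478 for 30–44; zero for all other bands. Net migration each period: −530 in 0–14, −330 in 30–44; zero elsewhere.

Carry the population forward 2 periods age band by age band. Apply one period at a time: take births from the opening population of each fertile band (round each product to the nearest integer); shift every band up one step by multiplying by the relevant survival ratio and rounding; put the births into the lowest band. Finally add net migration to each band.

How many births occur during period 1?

5263

Period 1.
Births: 8500 * 0.144 = 1224  |  8450 * 0.478 = 4039 → total 5263
15–29: 5400 * 0.959 = 5179
30–44: 8500 * 0.956 = 8126
45+: 8450 * 0.967 + 7150 * 0.439 = 8171 + 3139 = 11310
Net migration: 0–14 − 530 → 4733; 30–44 − 330 → 7796
Population now: 0–14=4733, 15–29=5179, 30–44=7796, 45+=11310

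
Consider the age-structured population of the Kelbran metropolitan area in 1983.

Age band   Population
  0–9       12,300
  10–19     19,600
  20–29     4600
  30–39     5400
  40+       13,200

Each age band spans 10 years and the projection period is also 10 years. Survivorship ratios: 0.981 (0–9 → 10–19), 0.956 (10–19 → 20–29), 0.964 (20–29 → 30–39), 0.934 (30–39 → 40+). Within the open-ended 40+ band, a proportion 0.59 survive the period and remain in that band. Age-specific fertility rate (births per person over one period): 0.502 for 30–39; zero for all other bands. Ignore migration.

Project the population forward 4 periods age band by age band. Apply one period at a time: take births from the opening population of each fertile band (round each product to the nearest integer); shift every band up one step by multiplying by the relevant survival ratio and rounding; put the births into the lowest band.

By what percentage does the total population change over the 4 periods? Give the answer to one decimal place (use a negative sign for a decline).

After projecting period 1:
Births: 5400 × 0.502 = 2711
10–19: 12300 × 0.981 = 12066
20–29: 19600 × 0.956 = 18738
30–39: 4600 × 0.964 = 4434
40+: 5400 × 0.934 + 13200 × 0.59 = 5044 + 7788 = 12832
Population now: 0–9=2711, 10–19=12066, 20–29=18738, 30–39=4434, 40+=12832
After projecting period 2:
Births: 4434 × 0.502 = 2226
10–19: 2711 × 0.981 = 2659
20–29: 12066 × 0.956 = 11535
30–39: 18738 × 0.964 = 18063
40+: 4434 × 0.934 + 12832 × 0.59 = 4141 + 7571 = 11712
Population now: 0–9=2226, 10–19=2659, 20–29=11535, 30–39=18063, 40+=11712
After projecting period 3:
Births: 18063 × 0.502 = 9068
10–19: 2226 × 0.981 = 2184
20–29: 2659 × 0.956 = 2542
30–39: 11535 × 0.964 = 11120
40+: 18063 × 0.934 + 11712 × 0.59 = 16871 + 6910 = 23781
Population now: 0–9=9068, 10–19=2184, 20–29=2542, 30–39=11120, 40+=23781
After projecting period 4:
Births: 11120 × 0.502 = 5582
10–19: 9068 × 0.981 = 8896
20–29: 2184 × 0.956 = 2088
30–39: 2542 × 0.964 = 2450
40+: 11120 × 0.934 + 23781 × 0.59 = 10386 + 14031 = 24417
Population now: 0–9=5582, 10–19=8896, 20–29=2088, 30–39=2450, 40+=24417
Total: 55100 → 43433; change = -11667; percentage change = -21.2%

-21.2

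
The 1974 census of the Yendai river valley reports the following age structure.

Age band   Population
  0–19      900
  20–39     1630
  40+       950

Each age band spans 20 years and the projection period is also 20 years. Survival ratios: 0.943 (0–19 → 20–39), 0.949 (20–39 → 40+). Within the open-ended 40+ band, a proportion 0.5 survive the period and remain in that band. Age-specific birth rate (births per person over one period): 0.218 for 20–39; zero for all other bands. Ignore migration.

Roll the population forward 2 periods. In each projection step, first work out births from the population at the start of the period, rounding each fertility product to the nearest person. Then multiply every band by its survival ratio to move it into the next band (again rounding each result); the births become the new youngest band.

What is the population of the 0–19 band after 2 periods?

Period 1.
Births: 1630 × 0.218 = 355
20–39: 900 × 0.943 = 849
40+: 1630 × 0.949 + 950 × 0.5 = 1547 + 475 = 2022
Population now: 0–19=355, 20–39=849, 40+=2022
Period 2.
Births: 849 × 0.218 = 185
20–39: 355 × 0.943 = 335
40+: 849 × 0.949 + 2022 × 0.5 = 806 + 1011 = 1817
Population now: 0–19=185, 20–39=335, 40+=1817

185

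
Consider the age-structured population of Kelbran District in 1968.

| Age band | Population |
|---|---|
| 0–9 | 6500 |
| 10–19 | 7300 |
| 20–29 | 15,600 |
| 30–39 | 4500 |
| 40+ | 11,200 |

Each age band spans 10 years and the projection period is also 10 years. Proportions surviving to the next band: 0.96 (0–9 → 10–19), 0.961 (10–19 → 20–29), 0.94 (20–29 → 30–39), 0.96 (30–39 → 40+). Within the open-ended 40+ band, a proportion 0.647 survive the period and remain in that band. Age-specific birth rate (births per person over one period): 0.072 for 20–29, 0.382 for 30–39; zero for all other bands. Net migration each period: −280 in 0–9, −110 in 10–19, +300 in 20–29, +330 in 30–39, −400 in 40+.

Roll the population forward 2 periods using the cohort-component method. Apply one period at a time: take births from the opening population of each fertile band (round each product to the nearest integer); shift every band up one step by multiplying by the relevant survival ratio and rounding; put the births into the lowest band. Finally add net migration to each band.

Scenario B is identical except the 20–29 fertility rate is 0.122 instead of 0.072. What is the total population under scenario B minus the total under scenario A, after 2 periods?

1113

[period 1]
Births: 15600 × 0.072 = 1123  |  4500 × 0.382 = 1719 → total 2842
10–19: 6500 × 0.96 = 6240
20–29: 7300 × 0.961 = 7015
30–39: 15600 × 0.94 = 14664
40+: 4500 × 0.96 + 11200 × 0.647 = 4320 + 7246 = 11566
Net migration: 0–9 − 280 → 2562; 10–19 − 110 → 6130; 20–29 + 300 → 7315; 30–39 + 330 → 14994; 40+ − 400 → 11166
Population now: 0–9=2562, 10–19=6130, 20–29=7315, 30–39=14994, 40+=11166
[period 2]
Births: 7315 × 0.072 = 527  |  14994 × 0.382 = 5728 → total 6255
10–19: 2562 × 0.96 = 2460
20–29: 6130 × 0.961 = 5891
30–39: 7315 × 0.94 = 6876
40+: 14994 × 0.96 + 11166 × 0.647 = 14394 + 7224 = 21618
Net migration: 0–9 − 280 → 5975; 10–19 − 110 → 2350; 20–29 + 300 → 6191; 30–39 + 330 → 7206; 40+ − 400 → 21218
Population now: 0–9=5975, 10–19=2350, 20–29=6191, 30–39=7206, 40+=21218
Scenario A total after 2 periods: 42940
Scenario B projection —
[period 1]
Births: 15600 × 0.122 = 1903  |  4500 × 0.382 = 1719 → total 3622
10–19: 6500 × 0.96 = 6240
20–29: 7300 × 0.961 = 7015
30–39: 15600 × 0.94 = 14664
40+: 4500 × 0.96 + 11200 × 0.647 = 4320 + 7246 = 11566
Net migration: 0–9 − 280 → 3342; 10–19 − 110 → 6130; 20–29 + 300 → 7315; 30–39 + 330 → 14994; 40+ − 400 → 11166
Population now: 0–9=3342, 10–19=6130, 20–29=7315, 30–39=14994, 40+=11166
[period 2]
Births: 7315 × 0.122 = 892  |  14994 × 0.382 = 5728 → total 6620
10–19: 3342 × 0.96 = 3208
20–29: 6130 × 0.961 = 5891
30–39: 7315 × 0.94 = 6876
40+: 14994 × 0.96 + 11166 × 0.647 = 14394 + 7224 = 21618
Net migration: 0–9 − 280 → 6340; 10–19 − 110 → 3098; 20–29 + 300 → 6191; 30–39 + 330 → 7206; 40+ − 400 → 21218
Population now: 0–9=6340, 10–19=3098, 20–29=6191, 30–39=7206, 40+=21218
Scenario B total after 2 periods: 44053
Difference B − A = 44053 − 42940 = 1113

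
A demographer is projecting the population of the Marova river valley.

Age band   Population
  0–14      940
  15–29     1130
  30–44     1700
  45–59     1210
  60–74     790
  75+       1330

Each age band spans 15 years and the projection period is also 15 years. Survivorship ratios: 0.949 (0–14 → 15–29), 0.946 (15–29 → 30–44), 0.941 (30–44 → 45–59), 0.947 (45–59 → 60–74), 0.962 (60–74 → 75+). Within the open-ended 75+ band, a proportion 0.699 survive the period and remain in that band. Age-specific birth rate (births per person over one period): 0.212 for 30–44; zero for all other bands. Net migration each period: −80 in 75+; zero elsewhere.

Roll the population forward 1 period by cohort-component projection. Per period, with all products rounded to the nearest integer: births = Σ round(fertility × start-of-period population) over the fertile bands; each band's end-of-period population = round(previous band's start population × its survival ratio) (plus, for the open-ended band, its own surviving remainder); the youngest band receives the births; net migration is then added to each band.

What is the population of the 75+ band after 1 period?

(Groups numbered youngest = 1 to oldest = 6.)
— Period 1 —
Births: 1700 * 0.212 = 360
Group 2: 940 * 0.949 = 892
Group 3: 1130 * 0.946 = 1069
Group 4: 1700 * 0.941 = 1600
Group 5: 1210 * 0.947 = 1146
Group 6: 790 * 0.962 + 1330 * 0.699 = 760 + 930 = 1690
Net migration: Group 6 − 80 → 1610
End of period: [360, 892, 1069, 1600, 1146, 1610]

1610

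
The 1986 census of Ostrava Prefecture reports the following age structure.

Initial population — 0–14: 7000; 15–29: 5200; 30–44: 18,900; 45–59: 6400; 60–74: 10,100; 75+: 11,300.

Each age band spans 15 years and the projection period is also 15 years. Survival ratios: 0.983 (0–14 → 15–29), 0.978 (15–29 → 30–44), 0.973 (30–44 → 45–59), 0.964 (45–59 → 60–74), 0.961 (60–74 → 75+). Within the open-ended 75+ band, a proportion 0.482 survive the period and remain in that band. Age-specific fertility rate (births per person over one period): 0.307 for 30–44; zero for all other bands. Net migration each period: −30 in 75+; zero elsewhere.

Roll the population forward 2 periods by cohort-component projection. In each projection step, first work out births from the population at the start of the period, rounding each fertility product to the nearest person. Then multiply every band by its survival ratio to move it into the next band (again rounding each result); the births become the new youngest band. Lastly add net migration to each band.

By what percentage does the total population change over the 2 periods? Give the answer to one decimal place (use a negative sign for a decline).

-15.3

(Groups numbered youngest = 1 to oldest = 6.)
[period 1]
Births: 18900 * 0.307 = 5802
Group 2: 7000 * 0.983 = 6881
Group 3: 5200 * 0.978 = 5086
Group 4: 18900 * 0.973 = 18390
Group 5: 6400 * 0.964 = 6170
Group 6: 10100 * 0.961 + 11300 * 0.482 = 9706 + 5447 = 15153
Net migration: Group 6 − 30 → 15123
Population now: 0–14=5802, 15–29=6881, 30–44=5086, 45–59=18390, 60–74=6170, 75+=15123
[period 2]
Births: 5086 * 0.307 = 1561
Group 2: 5802 * 0.983 = 5703
Group 3: 6881 * 0.978 = 6730
Group 4: 5086 * 0.973 = 4949
Group 5: 18390 * 0.964 = 17728
Group 6: 6170 * 0.961 + 15123 * 0.482 = 5929 + 7289 = 13218
Net migration: Group 6 − 30 → 13188
Population now: 0–14=1561, 15–29=5703, 30–44=6730, 45–59=4949, 60–74=17728, 75+=13188
Total: 58900 → 49859; change = -9041; percentage change = -15.3%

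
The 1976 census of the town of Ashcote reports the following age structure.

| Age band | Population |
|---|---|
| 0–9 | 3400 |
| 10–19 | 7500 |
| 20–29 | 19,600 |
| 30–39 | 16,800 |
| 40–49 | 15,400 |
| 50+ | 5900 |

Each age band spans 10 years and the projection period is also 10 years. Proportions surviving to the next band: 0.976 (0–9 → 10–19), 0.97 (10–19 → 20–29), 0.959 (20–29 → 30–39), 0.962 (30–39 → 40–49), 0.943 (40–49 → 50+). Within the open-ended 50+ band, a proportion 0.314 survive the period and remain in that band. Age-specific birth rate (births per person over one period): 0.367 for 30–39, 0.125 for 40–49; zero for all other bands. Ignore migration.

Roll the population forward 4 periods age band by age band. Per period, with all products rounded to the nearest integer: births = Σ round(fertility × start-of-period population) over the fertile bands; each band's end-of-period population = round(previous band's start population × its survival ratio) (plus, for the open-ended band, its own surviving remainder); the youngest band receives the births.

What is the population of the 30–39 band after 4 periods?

7346

[period 1]
Births: 16800 × 0.367 = 6166, 15400 × 0.125 = 1925 ⇒ total 8091
10–19: 3400 × 0.976 = 3318
20–29: 7500 × 0.97 = 7275
30–39: 19600 × 0.959 = 18796
40–49: 16800 × 0.962 = 16162
50+: 15400 × 0.943 + 5900 × 0.314 = 14522 + 1853 = 16375
→ [8091, 3318, 7275, 18796, 16162, 16375]
[period 2]
Births: 18796 × 0.367 = 6898, 16162 × 0.125 = 2020 ⇒ total 8918
10–19: 8091 × 0.976 = 7897
20–29: 3318 × 0.97 = 3218
30–39: 7275 × 0.959 = 6977
40–49: 18796 × 0.962 = 18082
50+: 16162 × 0.943 + 16375 × 0.314 = 15241 + 5142 = 20383
→ [8918, 7897, 3218, 6977, 18082, 20383]
[period 3]
Births: 6977 × 0.367 = 2561, 18082 × 0.125 = 2260 ⇒ total 4821
10–19: 8918 × 0.976 = 8704
20–29: 7897 × 0.97 = 7660
30–39: 3218 × 0.959 = 3086
40–49: 6977 × 0.962 = 6712
50+: 18082 × 0.943 + 20383 × 0.314 = 17051 + 6400 = 23451
→ [4821, 8704, 7660, 3086, 6712, 23451]
[period 4]
Births: 3086 × 0.367 = 1133, 6712 × 0.125 = 839 ⇒ total 1972
10–19: 4821 × 0.976 = 4705
20–29: 8704 × 0.97 = 8443
30–39: 7660 × 0.959 = 7346
40–49: 3086 × 0.962 = 2969
50+: 6712 × 0.943 + 23451 × 0.314 = 6329 + 7364 = 13693
→ [1972, 4705, 8443, 7346, 2969, 13693]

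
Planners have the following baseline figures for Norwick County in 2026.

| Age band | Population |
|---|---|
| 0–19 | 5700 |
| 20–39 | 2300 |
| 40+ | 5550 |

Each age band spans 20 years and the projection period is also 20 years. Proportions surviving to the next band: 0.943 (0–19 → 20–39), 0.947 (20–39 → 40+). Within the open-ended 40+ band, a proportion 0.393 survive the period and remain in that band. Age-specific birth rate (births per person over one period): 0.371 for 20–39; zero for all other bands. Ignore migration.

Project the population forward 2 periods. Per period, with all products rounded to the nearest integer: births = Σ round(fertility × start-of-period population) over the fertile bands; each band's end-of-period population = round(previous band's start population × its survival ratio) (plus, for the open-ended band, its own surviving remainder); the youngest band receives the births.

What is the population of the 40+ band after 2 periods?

6803

(Bands numbered youngest = 1 to oldest = 3.)
Period 1:
Births: 2300 × 0.371 = 853
Band 2: 5700 × 0.943 = 5375
Band 3: 2300 × 0.947 + 5550 × 0.393 = 2178 + 2181 = 4359
End of period: [853, 5375, 4359]
Period 2:
Births: 5375 × 0.371 = 1994
Band 2: 853 × 0.943 = 804
Band 3: 5375 × 0.947 + 4359 × 0.393 = 5090 + 1713 = 6803
End of period: [1994, 804, 6803]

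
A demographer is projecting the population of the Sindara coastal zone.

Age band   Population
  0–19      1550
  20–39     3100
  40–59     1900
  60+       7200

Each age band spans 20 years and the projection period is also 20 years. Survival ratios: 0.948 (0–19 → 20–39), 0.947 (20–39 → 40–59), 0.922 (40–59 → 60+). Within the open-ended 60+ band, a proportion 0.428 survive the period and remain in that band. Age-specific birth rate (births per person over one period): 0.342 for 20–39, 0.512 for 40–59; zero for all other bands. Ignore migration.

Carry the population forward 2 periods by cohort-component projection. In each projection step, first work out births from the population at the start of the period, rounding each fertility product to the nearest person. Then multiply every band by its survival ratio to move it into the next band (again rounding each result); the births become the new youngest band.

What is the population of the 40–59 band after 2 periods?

1391

Numbering the bands 1..4 from youngest to oldest:
— Period 1 —
Births: 3100 * 0.342 = 1060 ; 1900 * 0.512 = 973 → total 2033
Band 2: 1550 * 0.948 = 1469
Band 3: 3100 * 0.947 = 2936
Band 4: 1900 * 0.922 + 7200 * 0.428 = 1752 + 3082 = 4834
Giving 2033 / 1469 / 2936 / 4834.
— Period 2 —
Births: 1469 * 0.342 = 502 ; 2936 * 0.512 = 1503 → total 2005
Band 2: 2033 * 0.948 = 1927
Band 3: 1469 * 0.947 = 1391
Band 4: 2936 * 0.922 + 4834 * 0.428 = 2707 + 2069 = 4776
Giving 2005 / 1927 / 1391 / 4776.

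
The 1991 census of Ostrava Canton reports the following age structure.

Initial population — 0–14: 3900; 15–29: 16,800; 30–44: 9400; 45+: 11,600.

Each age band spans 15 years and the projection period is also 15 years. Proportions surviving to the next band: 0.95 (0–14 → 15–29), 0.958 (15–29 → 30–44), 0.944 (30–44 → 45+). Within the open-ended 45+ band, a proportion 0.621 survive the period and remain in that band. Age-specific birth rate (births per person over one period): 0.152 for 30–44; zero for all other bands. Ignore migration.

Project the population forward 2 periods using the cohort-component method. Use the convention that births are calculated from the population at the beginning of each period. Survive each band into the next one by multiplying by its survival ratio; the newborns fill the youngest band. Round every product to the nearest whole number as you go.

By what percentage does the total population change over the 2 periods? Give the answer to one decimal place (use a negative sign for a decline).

-22.0

Call the bands 1 to 4, youngest first.
[period 1]
Births: 9400 × 0.152 = 1429
Band 2: 3900 × 0.95 = 3705
Band 3: 16800 × 0.958 = 16094
Band 4: 9400 × 0.944 + 11600 × 0.621 = 8874 + 7204 = 16078
Population now: 0–14=1429, 15–29=3705, 30–44=16094, 45+=16078
[period 2]
Births: 16094 × 0.152 = 2446
Band 2: 1429 × 0.95 = 1358
Band 3: 3705 × 0.958 = 3549
Band 4: 16094 × 0.944 + 16078 × 0.621 = 15193 + 9984 = 25177
Population now: 0–14=2446, 15–29=1358, 30–44=3549, 45+=25177
Total: 41700 → 32530; change = -9170; percentage change = -22.0%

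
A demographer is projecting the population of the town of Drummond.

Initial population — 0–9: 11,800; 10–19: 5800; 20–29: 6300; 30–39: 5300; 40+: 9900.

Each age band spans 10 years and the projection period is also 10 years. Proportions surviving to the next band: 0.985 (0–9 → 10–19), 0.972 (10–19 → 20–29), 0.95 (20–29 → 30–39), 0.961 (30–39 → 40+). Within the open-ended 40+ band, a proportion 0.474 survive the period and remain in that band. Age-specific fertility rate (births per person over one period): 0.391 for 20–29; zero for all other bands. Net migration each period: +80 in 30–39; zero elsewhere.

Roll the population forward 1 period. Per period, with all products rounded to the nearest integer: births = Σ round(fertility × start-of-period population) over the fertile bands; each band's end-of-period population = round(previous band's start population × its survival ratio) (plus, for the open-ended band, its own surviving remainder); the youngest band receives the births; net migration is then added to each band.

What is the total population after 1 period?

After projecting period 1:
Births: 6300 * 0.391 = 2463
10–19: 11800 * 0.985 = 11623
20–29: 5800 * 0.972 = 5638
30–39: 6300 * 0.95 = 5985
40+: 5300 * 0.961 + 9900 * 0.474 = 5093 + 4693 = 9786
Net migration: 30–39 + 80 → 6065
→ [2463, 11623, 5638, 6065, 9786]
Total after period 1: 2463 + 11623 + 5638 + 6065 + 9786 = 35575

35575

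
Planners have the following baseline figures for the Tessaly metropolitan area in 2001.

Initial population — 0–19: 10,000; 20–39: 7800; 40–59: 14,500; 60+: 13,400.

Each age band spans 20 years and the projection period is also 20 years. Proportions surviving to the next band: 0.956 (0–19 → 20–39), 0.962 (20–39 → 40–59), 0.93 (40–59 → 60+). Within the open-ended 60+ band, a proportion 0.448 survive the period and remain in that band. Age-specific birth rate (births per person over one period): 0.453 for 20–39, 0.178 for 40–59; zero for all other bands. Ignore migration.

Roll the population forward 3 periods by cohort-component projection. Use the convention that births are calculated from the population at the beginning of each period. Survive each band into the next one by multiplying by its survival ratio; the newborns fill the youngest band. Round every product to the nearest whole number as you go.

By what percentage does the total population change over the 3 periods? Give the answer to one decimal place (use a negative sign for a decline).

Numbering the groups 1..4 from youngest to oldest:
After projecting period 1:
Births: 7800 × 0.453 = 3533 ; 14500 × 0.178 = 2581 — total 6114
Group 2: 10000 × 0.956 = 9560
Group 3: 7800 × 0.962 = 7504
Group 4: 14500 × 0.93 + 13400 × 0.448 = 13485 + 6003 = 19488
→ [6114, 9560, 7504, 19488]
After projecting period 2:
Births: 9560 × 0.453 = 4331 ; 7504 × 0.178 = 1336 — total 5667
Group 2: 6114 × 0.956 = 5845
Group 3: 9560 × 0.962 = 9197
Group 4: 7504 × 0.93 + 19488 × 0.448 = 6979 + 8731 = 15710
→ [5667, 5845, 9197, 15710]
After projecting period 3:
Births: 5845 × 0.453 = 2648 ; 9197 × 0.178 = 1637 — total 4285
Group 2: 5667 × 0.956 = 5418
Group 3: 5845 × 0.962 = 5623
Group 4: 9197 × 0.93 + 15710 × 0.448 = 8553 + 7038 = 15591
→ [4285, 5418, 5623, 15591]
Total: 45700 → 30917; change = -14783; percentage change = -32.3%

-32.3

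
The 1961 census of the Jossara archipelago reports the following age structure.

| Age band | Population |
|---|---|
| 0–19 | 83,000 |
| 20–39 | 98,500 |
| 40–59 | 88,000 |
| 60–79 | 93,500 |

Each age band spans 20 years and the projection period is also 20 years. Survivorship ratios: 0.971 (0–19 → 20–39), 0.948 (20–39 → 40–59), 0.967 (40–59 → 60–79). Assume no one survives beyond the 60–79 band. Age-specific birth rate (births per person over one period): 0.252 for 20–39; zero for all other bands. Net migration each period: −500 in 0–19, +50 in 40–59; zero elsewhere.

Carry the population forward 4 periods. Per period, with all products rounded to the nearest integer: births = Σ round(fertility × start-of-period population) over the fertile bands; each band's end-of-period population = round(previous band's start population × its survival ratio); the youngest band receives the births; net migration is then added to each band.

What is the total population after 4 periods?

49624

Period 1.
Births: 98500 × 0.252 = 24822
20–39: 83000 × 0.971 = 80593
40–59: 98500 × 0.948 = 93378
60–79: 88000 × 0.967 = 85096
Net migration: 0–19 − 500 → 24322; 40–59 + 50 → 93428
Population now: 0–19=24322, 20–39=80593, 40–59=93428, 60–79=85096
Period 2.
Births: 80593 × 0.252 = 20309
20–39: 24322 × 0.971 = 23617
40–59: 80593 × 0.948 = 76402
60–79: 93428 × 0.967 = 90345
Net migration: 0–19 − 500 → 19809; 40–59 + 50 → 76452
Population now: 0–19=19809, 20–39=23617, 40–59=76452, 60–79=90345
Period 3.
Births: 23617 × 0.252 = 5951
20–39: 19809 × 0.971 = 19235
40–59: 23617 × 0.948 = 22389
60–79: 76452 × 0.967 = 73929
Net migration: 0–19 − 500 → 5451; 40–59 + 50 → 22439
Population now: 0–19=5451, 20–39=19235, 40–59=22439, 60–79=73929
Period 4.
Births: 19235 × 0.252 = 4847
20–39: 5451 × 0.971 = 5293
40–59: 19235 × 0.948 = 18235
60–79: 22439 × 0.967 = 21699
Net migration: 0–19 − 500 → 4347; 40–59 + 50 → 18285
Population now: 0–19=4347, 20–39=5293, 40–59=18285, 60–79=21699
Total after period 4: 4347 + 5293 + 18285 + 21699 = 49624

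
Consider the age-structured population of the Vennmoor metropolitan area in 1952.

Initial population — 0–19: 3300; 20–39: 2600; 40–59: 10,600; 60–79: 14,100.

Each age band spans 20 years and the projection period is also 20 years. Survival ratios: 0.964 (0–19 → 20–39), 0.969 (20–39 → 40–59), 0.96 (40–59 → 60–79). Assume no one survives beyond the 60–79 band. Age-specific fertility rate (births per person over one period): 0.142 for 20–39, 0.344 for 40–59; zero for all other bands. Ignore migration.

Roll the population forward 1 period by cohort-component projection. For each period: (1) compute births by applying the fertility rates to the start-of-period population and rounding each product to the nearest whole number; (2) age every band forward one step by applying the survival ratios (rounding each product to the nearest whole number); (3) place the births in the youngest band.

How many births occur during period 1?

Period 1:
Births: 2600 × 0.142 = 369  |  10600 × 0.344 = 3646 → total 4015
20–39: 3300 × 0.964 = 3181
40–59: 2600 × 0.969 = 2519
60–79: 10600 × 0.96 = 10176
Population now: 0–19=4015, 20–39=3181, 40–59=2519, 60–79=10176

4015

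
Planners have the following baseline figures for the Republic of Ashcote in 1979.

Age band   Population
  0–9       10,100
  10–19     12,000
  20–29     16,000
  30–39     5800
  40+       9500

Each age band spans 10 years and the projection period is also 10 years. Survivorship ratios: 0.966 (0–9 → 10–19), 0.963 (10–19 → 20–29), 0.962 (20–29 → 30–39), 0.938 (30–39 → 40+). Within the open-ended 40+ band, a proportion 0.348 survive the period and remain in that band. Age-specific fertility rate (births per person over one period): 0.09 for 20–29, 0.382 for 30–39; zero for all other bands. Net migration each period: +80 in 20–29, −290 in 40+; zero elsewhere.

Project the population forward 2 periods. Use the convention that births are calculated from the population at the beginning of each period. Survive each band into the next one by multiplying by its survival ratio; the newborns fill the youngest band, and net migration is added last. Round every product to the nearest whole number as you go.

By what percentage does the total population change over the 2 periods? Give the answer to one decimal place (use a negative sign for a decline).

-9.7

[period 1]
Births: 16000 * 0.09 = 1440, 5800 * 0.382 = 2216 → total 3656
10–19: 10100 * 0.966 = 9757
20–29: 12000 * 0.963 = 11556
30–39: 16000 * 0.962 = 15392
40+: 5800 * 0.938 + 9500 * 0.348 = 5440 + 3306 = 8746
Net migration: 20–29 + 80 → 11636; 40+ − 290 → 8456
Giving 3656 / 9757 / 11636 / 15392 / 8456.
[period 2]
Births: 11636 * 0.09 = 1047, 15392 * 0.382 = 5880 → total 6927
10–19: 3656 * 0.966 = 3532
20–29: 9757 * 0.963 = 9396
30–39: 11636 * 0.962 = 11194
40+: 15392 * 0.938 + 8456 * 0.348 = 14438 + 2943 = 17381
Net migration: 20–29 + 80 → 9476; 40+ − 290 → 17091
Giving 6927 / 3532 / 9476 / 11194 / 17091.
Total: 53400 → 48220; change = -5180; percentage change = -9.7%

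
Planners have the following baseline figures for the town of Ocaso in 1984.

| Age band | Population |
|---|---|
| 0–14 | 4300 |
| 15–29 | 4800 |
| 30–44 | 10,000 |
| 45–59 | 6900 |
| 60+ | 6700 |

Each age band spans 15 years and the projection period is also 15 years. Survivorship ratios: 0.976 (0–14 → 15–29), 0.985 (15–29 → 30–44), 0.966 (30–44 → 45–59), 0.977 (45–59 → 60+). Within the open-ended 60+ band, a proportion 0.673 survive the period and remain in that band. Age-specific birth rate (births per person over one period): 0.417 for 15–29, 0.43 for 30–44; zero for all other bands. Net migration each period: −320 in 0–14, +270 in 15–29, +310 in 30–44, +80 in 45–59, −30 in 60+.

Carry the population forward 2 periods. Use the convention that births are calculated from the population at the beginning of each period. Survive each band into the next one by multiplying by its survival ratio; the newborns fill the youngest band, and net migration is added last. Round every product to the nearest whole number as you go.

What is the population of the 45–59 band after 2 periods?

4947

Period 1.
Births: 4800 * 0.417 = 2002, 10000 * 0.43 = 4300 → 6302
15–29: 4300 * 0.976 = 4197
30–44: 4800 * 0.985 = 4728
45–59: 10000 * 0.966 = 9660
60+: 6900 * 0.977 + 6700 * 0.673 = 6741 + 4509 = 11250
Net migration: 0–14 − 320 → 5982; 15–29 + 270 → 4467; 30–44 + 310 → 5038; 45–59 + 80 → 9740; 60+ − 30 → 11220
Giving 5982 / 4467 / 5038 / 9740 / 11220.
Period 2.
Births: 4467 * 0.417 = 1863, 5038 * 0.43 = 2166 → 4029
15–29: 5982 * 0.976 = 5838
30–44: 4467 * 0.985 = 4400
45–59: 5038 * 0.966 = 4867
60+: 9740 * 0.977 + 11220 * 0.673 = 9516 + 7551 = 17067
Net migration: 0–14 − 320 → 3709; 15–29 + 270 → 6108; 30–44 + 310 → 4710; 45–59 + 80 → 4947; 60+ − 30 → 17037
Giving 3709 / 6108 / 4710 / 4947 / 17037.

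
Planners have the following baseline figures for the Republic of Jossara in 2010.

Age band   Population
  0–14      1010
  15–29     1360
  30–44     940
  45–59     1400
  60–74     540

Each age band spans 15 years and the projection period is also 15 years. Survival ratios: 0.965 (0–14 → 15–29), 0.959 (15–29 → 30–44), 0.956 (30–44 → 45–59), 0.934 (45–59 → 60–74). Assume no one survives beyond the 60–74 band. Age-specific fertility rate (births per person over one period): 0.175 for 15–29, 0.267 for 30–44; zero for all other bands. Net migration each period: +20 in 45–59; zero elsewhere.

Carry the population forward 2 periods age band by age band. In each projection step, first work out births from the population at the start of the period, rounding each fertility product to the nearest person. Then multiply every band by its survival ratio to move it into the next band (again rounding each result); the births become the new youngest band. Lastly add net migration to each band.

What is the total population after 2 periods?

4051

Let group 1 be 0–14 through group 5 = 60–74.
Period 1:
Births: 1360 * 0.175 = 238 ; 940 * 0.267 = 251 → 489
Group 2: 1010 * 0.965 = 975
Group 3: 1360 * 0.959 = 1304
Group 4: 940 * 0.956 = 899
Group 5: 1400 * 0.934 = 1308
Net migration: Group 4 + 20 → 919
Giving 489 / 975 / 1304 / 919 / 1308.
Period 2:
Births: 975 * 0.175 = 171 ; 1304 * 0.267 = 348 → 519
Group 2: 489 * 0.965 = 472
Group 3: 975 * 0.959 = 935
Group 4: 1304 * 0.956 = 1247
Group 5: 919 * 0.934 = 858
Net migration: Group 4 + 20 → 1267
Giving 519 / 472 / 935 / 1267 / 858.
Total after period 2: 519 + 472 + 935 + 1267 + 858 = 4051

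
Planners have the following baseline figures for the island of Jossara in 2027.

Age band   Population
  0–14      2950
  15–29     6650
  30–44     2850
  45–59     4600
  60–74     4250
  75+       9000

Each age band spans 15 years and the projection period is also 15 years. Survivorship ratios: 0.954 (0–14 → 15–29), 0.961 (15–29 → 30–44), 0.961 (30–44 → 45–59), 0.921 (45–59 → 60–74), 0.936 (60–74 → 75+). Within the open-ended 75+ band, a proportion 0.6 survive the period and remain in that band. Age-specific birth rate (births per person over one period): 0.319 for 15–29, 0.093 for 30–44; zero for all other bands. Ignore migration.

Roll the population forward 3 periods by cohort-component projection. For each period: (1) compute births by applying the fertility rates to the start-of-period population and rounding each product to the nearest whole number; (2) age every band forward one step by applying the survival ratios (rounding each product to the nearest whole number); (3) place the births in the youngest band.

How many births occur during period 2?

1492

Period 1.
Births: 6650 × 0.319 = 2121  |  2850 × 0.093 = 265 ⇒ total 2386
15–29: 2950 × 0.954 = 2814
30–44: 6650 × 0.961 = 6391
45–59: 2850 × 0.961 = 2739
60–74: 4600 × 0.921 = 4237
75+: 4250 × 0.936 + 9000 × 0.6 = 3978 + 5400 = 9378
End of period: [2386, 2814, 6391, 2739, 4237, 9378]
Period 2.
Births: 2814 × 0.319 = 898  |  6391 × 0.093 = 594 ⇒ total 1492
15–29: 2386 × 0.954 = 2276
30–44: 2814 × 0.961 = 2704
45–59: 6391 × 0.961 = 6142
60–74: 2739 × 0.921 = 2523
75+: 4237 × 0.936 + 9378 × 0.6 = 3966 + 5627 = 9593
End of period: [1492, 2276, 2704, 6142, 2523, 9593]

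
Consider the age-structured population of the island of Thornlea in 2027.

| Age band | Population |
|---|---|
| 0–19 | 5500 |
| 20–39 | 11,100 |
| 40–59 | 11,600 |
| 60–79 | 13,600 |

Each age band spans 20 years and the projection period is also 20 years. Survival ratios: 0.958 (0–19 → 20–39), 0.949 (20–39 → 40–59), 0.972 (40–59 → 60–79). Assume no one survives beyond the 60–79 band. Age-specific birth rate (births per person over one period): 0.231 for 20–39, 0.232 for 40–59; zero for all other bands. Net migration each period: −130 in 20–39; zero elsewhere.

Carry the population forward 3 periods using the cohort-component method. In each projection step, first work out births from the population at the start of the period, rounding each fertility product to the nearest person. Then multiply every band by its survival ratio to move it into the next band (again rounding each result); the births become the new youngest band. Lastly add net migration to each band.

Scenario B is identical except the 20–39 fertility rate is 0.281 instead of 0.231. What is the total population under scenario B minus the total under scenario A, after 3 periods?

Period 1.
Births: 11100 × 0.231 = 2564, 11600 × 0.232 = 2691 → total 5255
20–39: 5500 × 0.958 = 5269
40–59: 11100 × 0.949 = 10534
60–79: 11600 × 0.972 = 11275
Net migration: 20–39 − 130 → 5139
Giving 5255 / 5139 / 10534 / 11275.
Period 2.
Births: 5139 × 0.231 = 1187, 10534 × 0.232 = 2444 → total 3631
20–39: 5255 × 0.958 = 5034
40–59: 5139 × 0.949 = 4877
60–79: 10534 × 0.972 = 10239
Net migration: 20–39 − 130 → 4904
Giving 3631 / 4904 / 4877 / 10239.
Period 3.
Births: 4904 × 0.231 = 1133, 4877 × 0.232 = 1131 → total 2264
20–39: 3631 × 0.958 = 3478
40–59: 4904 × 0.949 = 4654
60–79: 4877 × 0.972 = 4740
Net migration: 20–39 − 130 → 3348
Giving 2264 / 3348 / 4654 / 4740.
Scenario A total after 3 periods: 15006
Scenario B projection —
Period 1.
Births: 11100 × 0.281 = 3119, 11600 × 0.232 = 2691 → total 5810
20–39: 5500 × 0.958 = 5269
40–59: 11100 × 0.949 = 10534
60–79: 11600 × 0.972 = 11275
Net migration: 20–39 − 130 → 5139
Giving 5810 / 5139 / 10534 / 11275.
Period 2.
Births: 5139 × 0.281 = 1444, 10534 × 0.232 = 2444 → total 3888
20–39: 5810 × 0.958 = 5566
40–59: 5139 × 0.949 = 4877
60–79: 10534 × 0.972 = 10239
Net migration: 20–39 − 130 → 5436
Giving 3888 / 5436 / 4877 / 10239.
Period 3.
Births: 5436 × 0.281 = 1528, 4877 × 0.232 = 1131 → total 2659
20–39: 3888 × 0.958 = 3725
40–59: 5436 × 0.949 = 5159
60–79: 4877 × 0.972 = 4740
Net migration: 20–39 − 130 → 3595
Giving 2659 / 3595 / 5159 / 4740.
Scenario B total after 3 periods: 16153
Difference B − A = 16153 − 15006 = 1147

1147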